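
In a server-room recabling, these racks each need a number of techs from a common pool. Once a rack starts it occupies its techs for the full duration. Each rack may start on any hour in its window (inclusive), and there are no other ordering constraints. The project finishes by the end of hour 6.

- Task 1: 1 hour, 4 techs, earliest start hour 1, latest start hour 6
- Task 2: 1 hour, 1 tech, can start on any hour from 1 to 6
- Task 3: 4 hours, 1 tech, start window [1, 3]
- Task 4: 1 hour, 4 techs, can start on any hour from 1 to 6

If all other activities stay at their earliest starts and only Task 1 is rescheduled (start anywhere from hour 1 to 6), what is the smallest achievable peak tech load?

6

Task 1@1: h1:10  h2:1  h3:1  h4:1  h5:0  h6:0 → peak 10
Task 1@2: h1:6  h2:5  h3:1  h4:1  h5:0  h6:0 → peak 6
Task 1@3: h1:6  h2:1  h3:5  h4:1  h5:0  h6:0 → peak 6
Task 1@4: h1:6  h2:1  h3:1  h4:5  h5:0  h6:0 → peak 6
Task 1@5: h1:6  h2:1  h3:1  h4:1  h5:4  h6:0 → peak 6
Task 1@6: h1:6  h2:1  h3:1  h4:1  h5:0  h6:4 → peak 6
Best is Task 1@2, peak 6.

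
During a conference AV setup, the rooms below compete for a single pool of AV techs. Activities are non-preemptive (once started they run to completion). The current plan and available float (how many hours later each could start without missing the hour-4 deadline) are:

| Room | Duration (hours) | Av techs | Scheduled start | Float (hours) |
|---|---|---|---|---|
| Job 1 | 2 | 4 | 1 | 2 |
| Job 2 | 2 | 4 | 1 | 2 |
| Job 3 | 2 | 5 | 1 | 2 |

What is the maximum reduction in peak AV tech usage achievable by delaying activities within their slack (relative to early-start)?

Early-start peak: h1:13  h2:13  h3:0  h4:0 ⇒ 13.
Leveled (Job 1@1, Job 2@1, Job 3@3): h1:8  h2:8  h3:5  h4:5 ⇒ 8.
Reduction 13 − 8 = 5.

5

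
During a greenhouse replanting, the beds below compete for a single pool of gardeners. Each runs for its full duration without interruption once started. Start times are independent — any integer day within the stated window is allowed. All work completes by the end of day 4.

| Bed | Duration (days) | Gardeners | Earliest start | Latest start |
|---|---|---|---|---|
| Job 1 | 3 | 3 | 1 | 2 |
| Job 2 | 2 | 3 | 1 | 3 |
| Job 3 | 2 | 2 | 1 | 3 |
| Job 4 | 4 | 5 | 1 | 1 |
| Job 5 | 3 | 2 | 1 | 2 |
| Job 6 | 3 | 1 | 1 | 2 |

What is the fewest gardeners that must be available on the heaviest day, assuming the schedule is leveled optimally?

14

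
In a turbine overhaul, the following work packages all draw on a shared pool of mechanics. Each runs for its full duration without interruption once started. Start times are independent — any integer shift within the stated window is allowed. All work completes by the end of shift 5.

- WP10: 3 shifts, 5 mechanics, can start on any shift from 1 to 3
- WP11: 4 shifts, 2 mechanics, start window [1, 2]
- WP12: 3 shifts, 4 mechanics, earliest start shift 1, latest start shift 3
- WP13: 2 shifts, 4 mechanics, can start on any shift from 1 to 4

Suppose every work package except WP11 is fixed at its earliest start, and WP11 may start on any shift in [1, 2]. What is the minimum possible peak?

15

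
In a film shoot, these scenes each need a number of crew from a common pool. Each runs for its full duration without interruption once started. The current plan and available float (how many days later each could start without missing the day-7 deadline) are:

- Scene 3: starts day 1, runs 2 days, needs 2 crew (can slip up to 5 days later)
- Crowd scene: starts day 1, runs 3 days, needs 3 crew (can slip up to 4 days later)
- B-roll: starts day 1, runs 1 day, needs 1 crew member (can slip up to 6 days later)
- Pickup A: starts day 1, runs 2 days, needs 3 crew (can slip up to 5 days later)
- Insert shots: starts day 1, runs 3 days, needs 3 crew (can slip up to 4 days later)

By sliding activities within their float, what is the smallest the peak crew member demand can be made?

Early-start (Scene 3@1, Crowd scene@1, B-roll@1, Pickup A@1, Insert shots@1) gives peak 12: d1:12  d2:11  d3:6  d4:0  d5:0  d6:0  d7:0.
Shift Pickup A→3, Insert shots→4.
Schedule Scene 3@1, Crowd scene@1, B-roll@1, Pickup A@3, Insert shots@4: d1:6  d2:5  d3:6  d4:6  d5:3  d6:3  d7:0 — peak 6.

6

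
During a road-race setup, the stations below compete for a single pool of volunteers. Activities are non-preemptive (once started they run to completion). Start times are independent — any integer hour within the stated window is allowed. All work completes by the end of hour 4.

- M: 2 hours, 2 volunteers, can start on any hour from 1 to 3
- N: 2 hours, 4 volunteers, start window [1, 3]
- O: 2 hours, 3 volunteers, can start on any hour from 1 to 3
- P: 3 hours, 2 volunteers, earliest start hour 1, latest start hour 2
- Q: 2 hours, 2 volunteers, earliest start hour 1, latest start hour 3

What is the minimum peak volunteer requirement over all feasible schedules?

8

Early-start (M@1, N@1, O@1, P@1, Q@1) gives peak 13: h1:13  h2:13  h3:2  h4:0.
Shift O→3, Q→3.
Schedule M@1, N@1, O@3, P@1, Q@3: h1:8  h2:8  h3:7  h4:5 — peak 8.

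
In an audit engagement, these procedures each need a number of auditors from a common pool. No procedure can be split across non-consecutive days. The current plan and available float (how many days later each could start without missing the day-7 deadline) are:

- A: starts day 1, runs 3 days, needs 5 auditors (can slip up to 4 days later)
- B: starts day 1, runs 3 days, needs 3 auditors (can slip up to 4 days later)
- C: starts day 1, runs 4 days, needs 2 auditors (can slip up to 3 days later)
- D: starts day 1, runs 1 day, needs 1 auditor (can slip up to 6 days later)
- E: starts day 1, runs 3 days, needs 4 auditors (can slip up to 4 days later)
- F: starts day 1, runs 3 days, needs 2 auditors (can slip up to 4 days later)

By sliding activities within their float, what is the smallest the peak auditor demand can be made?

8

Early-start (A@1, B@1, C@1, D@1, E@1, F@1) gives peak 17: d1:17  d2:16  d3:16  d4:2  d5:0  d6:0  d7:0.
Shift C→4, D→4, E→4, F→5.
Schedule A@1, B@1, C@4, D@4, E@4, F@5: d1:8  d2:8  d3:8  d4:7  d5:8  d6:8  d7:4 — peak 8.
Total auditor-days = 51 over 7 days ⇒ peak ≥ ⌈51/7⌉ = 8, so 8 is optimal.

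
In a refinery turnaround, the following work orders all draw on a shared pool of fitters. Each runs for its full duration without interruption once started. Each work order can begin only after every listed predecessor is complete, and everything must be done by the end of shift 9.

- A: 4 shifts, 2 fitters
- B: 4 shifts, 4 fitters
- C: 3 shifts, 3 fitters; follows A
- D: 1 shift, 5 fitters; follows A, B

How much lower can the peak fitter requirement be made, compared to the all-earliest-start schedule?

2

Early-start peak: s1:6  s2:6  s3:6  s4:6  s5:8  s6:3  s7:3  s8:0  s9:0 ⇒ 8.
Leveled (A@1, B@1, C@5, D@8): s1:6  s2:6  s3:6  s4:6  s5:3  s6:3  s7:3  s8:5  s9:0 ⇒ 6.
Reduction 8 − 6 = 2.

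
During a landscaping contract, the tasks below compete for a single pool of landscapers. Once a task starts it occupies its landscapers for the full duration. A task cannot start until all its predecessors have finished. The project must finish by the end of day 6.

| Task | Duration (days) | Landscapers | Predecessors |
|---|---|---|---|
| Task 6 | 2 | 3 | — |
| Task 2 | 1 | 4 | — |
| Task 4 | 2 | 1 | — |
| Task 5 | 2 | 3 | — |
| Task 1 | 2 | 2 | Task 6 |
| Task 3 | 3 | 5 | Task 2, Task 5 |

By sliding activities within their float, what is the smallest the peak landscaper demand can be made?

Early-start (Task 6@1, Task 2@1, Task 4@1, Task 5@1, Task 1@3, Task 3@3) gives peak 11: d1:11  d2:7  d3:7  d4:7  d5:5  d6:0.
Shift Task 4→2, Task 5→2, Task 3→4.
Schedule Task 6@1, Task 2@1, Task 4@2, Task 5@2, Task 1@3, Task 3@4: d1:7  d2:7  d3:6  d4:7  d5:5  d6:5 — peak 7.
Total landscaper-days = 37 over 6 days ⇒ peak ≥ ⌈37/6⌉ = 7, so 7 is optimal.

7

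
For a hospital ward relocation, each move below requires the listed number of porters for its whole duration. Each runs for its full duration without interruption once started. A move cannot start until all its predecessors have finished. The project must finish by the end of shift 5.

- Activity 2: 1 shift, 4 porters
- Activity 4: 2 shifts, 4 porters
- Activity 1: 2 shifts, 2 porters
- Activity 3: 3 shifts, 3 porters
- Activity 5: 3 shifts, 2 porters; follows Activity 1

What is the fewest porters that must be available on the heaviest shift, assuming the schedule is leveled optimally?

Early-start (Activity 2@1, Activity 4@1, Activity 1@1, Activity 3@1, Activity 5@3) gives peak 13: s1:13  s2:9  s3:5  s4:2  s5:2.
Shift Activity 4→2.
Schedule Activity 2@1, Activity 4@2, Activity 1@1, Activity 3@1, Activity 5@3: s1:9  s2:9  s3:9  s4:2  s5:2 — peak 9.

9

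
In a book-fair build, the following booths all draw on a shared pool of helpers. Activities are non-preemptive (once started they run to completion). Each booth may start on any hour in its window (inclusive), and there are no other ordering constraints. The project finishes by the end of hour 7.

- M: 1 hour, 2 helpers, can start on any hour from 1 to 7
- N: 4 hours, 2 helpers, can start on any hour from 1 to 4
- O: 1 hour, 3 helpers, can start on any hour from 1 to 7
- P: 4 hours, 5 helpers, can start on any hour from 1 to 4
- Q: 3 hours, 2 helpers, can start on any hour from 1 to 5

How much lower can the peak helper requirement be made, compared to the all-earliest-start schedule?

7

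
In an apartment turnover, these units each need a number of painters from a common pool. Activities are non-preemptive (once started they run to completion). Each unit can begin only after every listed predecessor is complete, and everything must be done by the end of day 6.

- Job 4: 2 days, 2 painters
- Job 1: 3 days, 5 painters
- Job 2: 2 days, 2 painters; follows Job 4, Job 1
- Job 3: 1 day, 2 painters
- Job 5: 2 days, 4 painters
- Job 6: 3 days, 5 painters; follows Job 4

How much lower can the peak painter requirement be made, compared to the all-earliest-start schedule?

Early-start peak: d1:13  d2:11  d3:10  d4:7  d5:7  d6:0 ⇒ 13.
Leveled (Job 4@1, Job 1@1, Job 2@5, Job 3@1, Job 5@3, Job 6@4): d1:9  d2:7  d3:9  d4:9  d5:7  d6:7 ⇒ 9.
Reduction 13 − 9 = 4.

4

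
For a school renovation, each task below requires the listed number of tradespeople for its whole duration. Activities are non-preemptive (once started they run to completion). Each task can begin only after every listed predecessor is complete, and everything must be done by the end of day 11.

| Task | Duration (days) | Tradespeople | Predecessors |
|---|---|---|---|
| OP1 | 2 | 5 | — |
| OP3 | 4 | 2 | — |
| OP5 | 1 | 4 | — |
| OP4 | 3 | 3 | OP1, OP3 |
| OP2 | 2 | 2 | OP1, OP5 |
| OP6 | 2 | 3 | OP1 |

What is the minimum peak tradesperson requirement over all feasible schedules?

5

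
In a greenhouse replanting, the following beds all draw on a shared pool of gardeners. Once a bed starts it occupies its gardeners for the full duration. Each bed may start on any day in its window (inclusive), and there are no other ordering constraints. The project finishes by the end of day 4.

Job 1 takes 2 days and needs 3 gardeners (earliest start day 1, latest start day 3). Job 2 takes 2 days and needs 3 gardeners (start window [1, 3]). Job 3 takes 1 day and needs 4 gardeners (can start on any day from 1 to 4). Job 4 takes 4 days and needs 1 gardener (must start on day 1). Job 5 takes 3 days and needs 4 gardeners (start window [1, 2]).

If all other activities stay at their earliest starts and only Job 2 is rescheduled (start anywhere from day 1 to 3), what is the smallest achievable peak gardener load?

12

Job 2@1: d1:15  d2:11  d3:5  d4:1 → peak 15
Job 2@2: d1:12  d2:11  d3:8  d4:1 → peak 12
Job 2@3: d1:12  d2:8  d3:8  d4:4 → peak 12
Best is Job 2@2, peak 12.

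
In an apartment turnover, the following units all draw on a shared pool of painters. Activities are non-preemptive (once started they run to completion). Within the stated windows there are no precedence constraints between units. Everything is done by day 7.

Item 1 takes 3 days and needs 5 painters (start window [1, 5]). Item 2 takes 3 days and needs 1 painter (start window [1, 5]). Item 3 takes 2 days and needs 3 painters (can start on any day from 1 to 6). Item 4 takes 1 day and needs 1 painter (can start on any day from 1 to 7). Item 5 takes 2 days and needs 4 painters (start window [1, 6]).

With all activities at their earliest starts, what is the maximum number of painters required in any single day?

Early-start schedule: Item 1@1, Item 2@1, Item 3@1, Item 4@1, Item 5@1.
Load per day: day 1: 14, day 2: 13, day 3: 6, day 4: 0, day 5: 0, day 6: 0, day 7: 0.
Peak is 14.

14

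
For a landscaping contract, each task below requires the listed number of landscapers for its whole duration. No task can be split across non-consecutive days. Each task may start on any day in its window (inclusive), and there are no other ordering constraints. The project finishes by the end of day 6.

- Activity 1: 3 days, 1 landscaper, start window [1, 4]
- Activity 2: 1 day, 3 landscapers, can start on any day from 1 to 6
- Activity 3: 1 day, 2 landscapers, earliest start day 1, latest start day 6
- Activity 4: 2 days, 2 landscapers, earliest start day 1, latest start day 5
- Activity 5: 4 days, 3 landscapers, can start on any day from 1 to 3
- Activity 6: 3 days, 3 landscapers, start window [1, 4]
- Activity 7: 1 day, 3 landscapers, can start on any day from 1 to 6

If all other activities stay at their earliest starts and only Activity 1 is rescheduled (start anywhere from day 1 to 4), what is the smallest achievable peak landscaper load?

Activity 1@1: d1:17  d2:9  d3:7  d4:3  d5:0  d6:0 → peak 17
Activity 1@2: d1:16  d2:9  d3:7  d4:4  d5:0  d6:0 → peak 16
Activity 1@3: d1:16  d2:8  d3:7  d4:4  d5:1  d6:0 → peak 16
Activity 1@4: d1:16  d2:8  d3:6  d4:4  d5:1  d6:1 → peak 16
Best is Activity 1@2, peak 16.

16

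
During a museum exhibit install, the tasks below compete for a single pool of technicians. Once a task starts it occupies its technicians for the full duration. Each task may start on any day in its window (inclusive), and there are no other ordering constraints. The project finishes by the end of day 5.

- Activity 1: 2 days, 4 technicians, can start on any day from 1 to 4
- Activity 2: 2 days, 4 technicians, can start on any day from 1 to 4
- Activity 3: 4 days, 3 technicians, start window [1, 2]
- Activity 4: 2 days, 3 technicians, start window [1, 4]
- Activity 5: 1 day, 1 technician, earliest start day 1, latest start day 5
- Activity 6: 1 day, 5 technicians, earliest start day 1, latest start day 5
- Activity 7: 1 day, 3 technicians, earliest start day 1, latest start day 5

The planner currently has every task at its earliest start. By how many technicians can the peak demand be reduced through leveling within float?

Early-start peak: d1:23  d2:14  d3:3  d4:3  d5:0 ⇒ 23.
Leveled (Activity 1@1, Activity 2@3, Activity 3@1, Activity 4@1, Activity 5@3, Activity 6@5, Activity 7@4): d1:10  d2:10  d3:8  d4:10  d5:5 ⇒ 10.
Reduction 23 − 10 = 13.

13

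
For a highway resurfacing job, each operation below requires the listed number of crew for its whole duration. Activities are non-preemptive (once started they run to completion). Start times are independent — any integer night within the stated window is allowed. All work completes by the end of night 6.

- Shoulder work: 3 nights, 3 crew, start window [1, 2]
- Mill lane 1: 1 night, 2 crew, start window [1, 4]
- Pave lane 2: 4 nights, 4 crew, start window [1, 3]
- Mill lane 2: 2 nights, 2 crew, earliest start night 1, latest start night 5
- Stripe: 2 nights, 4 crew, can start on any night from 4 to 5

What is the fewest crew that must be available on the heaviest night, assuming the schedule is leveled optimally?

7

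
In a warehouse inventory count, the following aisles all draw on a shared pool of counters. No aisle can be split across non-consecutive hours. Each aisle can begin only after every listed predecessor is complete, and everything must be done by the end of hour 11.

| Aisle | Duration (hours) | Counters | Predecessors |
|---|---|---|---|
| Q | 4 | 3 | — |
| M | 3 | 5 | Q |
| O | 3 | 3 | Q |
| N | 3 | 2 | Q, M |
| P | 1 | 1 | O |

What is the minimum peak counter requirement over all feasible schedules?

5

Early-start (Q@1, M@5, O@5, N@8, P@8) gives peak 8: h1:3  h2:3  h3:3  h4:3  h5:8  h6:8  h7:8  h8:3  h9:2  h10:2  h11:0.
Shift O→8, P→11.
Schedule Q@1, M@5, O@8, N@8, P@11: h1:3  h2:3  h3:3  h4:3  h5:5  h6:5  h7:5  h8:5  h9:5  h10:5  h11:1 — peak 5.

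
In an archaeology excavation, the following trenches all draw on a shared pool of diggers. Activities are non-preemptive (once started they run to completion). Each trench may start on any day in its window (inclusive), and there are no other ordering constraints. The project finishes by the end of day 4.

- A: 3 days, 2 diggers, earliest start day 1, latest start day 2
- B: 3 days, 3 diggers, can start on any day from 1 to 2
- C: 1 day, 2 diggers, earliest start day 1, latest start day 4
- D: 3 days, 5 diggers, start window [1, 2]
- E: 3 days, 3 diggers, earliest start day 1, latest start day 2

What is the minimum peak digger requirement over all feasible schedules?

13

Early-start (A@1, B@1, C@1, D@1, E@1) gives peak 15: d1:15  d2:13  d3:13  d4:0.
Shift E→2.
Schedule A@1, B@1, C@1, D@1, E@2: d1:12  d2:13  d3:13  d4:3 — peak 13.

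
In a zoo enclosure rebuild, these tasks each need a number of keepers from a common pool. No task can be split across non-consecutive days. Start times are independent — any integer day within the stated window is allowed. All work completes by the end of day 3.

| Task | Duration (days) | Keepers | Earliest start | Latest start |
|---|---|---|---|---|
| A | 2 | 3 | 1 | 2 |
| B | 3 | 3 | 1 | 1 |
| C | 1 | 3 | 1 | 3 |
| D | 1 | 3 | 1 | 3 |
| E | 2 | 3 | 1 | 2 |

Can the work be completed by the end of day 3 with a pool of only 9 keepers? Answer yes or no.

Schedule A@1, B@1, C@1, D@3, E@2: d1:9  d2:9  d3:9 — peak 9 ≤ 9.

yes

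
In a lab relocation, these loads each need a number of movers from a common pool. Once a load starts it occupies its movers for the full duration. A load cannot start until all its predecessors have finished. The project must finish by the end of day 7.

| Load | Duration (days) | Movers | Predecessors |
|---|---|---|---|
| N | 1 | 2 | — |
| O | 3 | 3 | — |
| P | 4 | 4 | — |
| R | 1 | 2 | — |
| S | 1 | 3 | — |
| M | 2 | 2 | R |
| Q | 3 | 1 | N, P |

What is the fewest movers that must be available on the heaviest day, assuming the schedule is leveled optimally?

7

Early-start (N@1, O@1, P@1, R@1, S@1, M@2, Q@5) gives peak 14: d1:14  d2:9  d3:9  d4:4  d5:1  d6:1  d7:1.
Shift O→2, R→5, S→5, M→6.
Schedule N@1, O@2, P@1, R@5, S@5, M@6, Q@5: d1:6  d2:7  d3:7  d4:7  d5:6  d6:3  d7:3 — peak 7.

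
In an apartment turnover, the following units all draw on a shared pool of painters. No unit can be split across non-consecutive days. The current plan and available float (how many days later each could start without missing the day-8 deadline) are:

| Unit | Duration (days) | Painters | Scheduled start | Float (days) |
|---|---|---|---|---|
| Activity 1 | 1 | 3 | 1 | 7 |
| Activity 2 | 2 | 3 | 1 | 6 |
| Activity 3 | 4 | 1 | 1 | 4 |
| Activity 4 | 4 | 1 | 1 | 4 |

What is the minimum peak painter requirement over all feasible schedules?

3

Early-start (Activity 1@1, Activity 2@1, Activity 3@1, Activity 4@1) gives peak 8: d1:8  d2:5  d3:2  d4:2  d5:0  d6:0  d7:0  d8:0.
Shift Activity 2→2, Activity 3→4, Activity 4→4.
Schedule Activity 1@1, Activity 2@2, Activity 3@4, Activity 4@4: d1:3  d2:3  d3:3  d4:2  d5:2  d6:2  d7:2  d8:0 — peak 3.
Total painter-days = 17 over 8 days ⇒ peak ≥ ⌈17/8⌉ = 3, so 3 is optimal.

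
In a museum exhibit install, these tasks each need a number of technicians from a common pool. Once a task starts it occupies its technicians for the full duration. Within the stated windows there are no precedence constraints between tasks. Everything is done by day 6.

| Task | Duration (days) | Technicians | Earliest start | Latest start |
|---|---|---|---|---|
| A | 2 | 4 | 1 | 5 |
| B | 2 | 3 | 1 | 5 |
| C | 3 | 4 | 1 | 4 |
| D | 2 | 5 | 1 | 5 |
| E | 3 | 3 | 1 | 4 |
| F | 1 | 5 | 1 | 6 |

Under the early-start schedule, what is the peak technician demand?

24

Early-start schedule: A@1, B@1, C@1, D@1, E@1, F@1.
Load per day: day 1: 24, day 2: 19, day 3: 7, day 4: 0, day 5: 0, day 6: 0.
Peak is 24.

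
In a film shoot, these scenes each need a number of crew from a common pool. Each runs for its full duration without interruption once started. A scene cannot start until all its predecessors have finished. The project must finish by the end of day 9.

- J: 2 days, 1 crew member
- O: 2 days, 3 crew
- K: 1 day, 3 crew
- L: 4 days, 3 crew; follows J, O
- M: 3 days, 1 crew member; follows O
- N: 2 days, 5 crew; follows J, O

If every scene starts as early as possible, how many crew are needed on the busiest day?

Early-start schedule: J@1, O@1, K@1, L@3, M@3, N@3.
Load per day: day 1: 7, day 2: 4, day 3: 9, day 4: 9, day 5: 4, day 6: 3, day 7: 0, day 8: 0, day 9: 0.
Peak is 9.

9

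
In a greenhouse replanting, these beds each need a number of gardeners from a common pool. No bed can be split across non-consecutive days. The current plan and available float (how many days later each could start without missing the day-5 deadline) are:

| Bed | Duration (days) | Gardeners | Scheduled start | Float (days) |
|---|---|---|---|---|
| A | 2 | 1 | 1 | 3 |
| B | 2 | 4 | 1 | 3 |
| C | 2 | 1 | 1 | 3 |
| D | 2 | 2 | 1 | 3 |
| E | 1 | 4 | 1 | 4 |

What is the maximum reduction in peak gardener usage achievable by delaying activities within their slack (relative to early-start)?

8

Early-start peak: d1:12  d2:8  d3:0  d4:0  d5:0 ⇒ 12.
Leveled (A@1, B@3, C@1, D@1, E@5): d1:4  d2:4  d3:4  d4:4  d5:4 ⇒ 4.
Reduction 12 − 4 = 8.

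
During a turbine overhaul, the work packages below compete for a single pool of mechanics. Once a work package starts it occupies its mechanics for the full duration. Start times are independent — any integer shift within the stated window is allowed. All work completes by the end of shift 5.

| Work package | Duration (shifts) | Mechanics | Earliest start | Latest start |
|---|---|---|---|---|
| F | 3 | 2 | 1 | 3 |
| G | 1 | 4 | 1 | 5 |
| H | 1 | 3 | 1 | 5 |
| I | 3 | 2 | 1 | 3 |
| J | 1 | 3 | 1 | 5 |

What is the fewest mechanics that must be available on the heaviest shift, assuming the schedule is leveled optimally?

5

Early-start (F@1, G@1, H@1, I@1, J@1) gives peak 14: s1:14  s2:4  s3:4  s4:0  s5:0.
Shift G→5, I→2, J→4.
Schedule F@1, G@5, H@1, I@2, J@4: s1:5  s2:4  s3:4  s4:5  s5:4 — peak 5.
Total mechanic-shifts = 22 over 5 shifts ⇒ peak ≥ ⌈22/5⌉ = 5, so 5 is optimal.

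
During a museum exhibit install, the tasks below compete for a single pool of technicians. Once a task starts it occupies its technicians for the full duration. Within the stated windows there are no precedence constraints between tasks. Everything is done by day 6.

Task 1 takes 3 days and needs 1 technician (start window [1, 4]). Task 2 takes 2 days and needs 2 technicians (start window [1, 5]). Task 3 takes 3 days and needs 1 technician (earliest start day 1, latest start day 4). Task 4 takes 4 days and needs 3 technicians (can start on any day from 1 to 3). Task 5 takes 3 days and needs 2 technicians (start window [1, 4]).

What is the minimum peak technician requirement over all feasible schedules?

5

Early-start (Task 1@1, Task 2@1, Task 3@1, Task 4@1, Task 5@1) gives peak 9: d1:9  d2:9  d3:7  d4:3  d5:0  d6:0.
Shift Task 4→3, Task 5→4.
Schedule Task 1@1, Task 2@1, Task 3@1, Task 4@3, Task 5@4: d1:4  d2:4  d3:5  d4:5  d5:5  d6:5 — peak 5.
Total technician-days = 28 over 6 days ⇒ peak ≥ ⌈28/6⌉ = 5, so 5 is optimal.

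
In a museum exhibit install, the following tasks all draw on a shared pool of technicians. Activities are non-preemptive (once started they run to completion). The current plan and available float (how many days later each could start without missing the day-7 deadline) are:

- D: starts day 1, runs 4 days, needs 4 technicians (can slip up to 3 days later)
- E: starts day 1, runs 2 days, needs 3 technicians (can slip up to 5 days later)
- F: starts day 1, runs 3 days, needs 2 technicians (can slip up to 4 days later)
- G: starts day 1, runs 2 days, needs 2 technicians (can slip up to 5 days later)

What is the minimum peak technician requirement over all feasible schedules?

Early-start (D@1, E@1, F@1, G@1) gives peak 11: d1:11  d2:11  d3:6  d4:4  d5:0  d6:0  d7:0.
Shift E→5, G→4.
Schedule D@1, E@5, F@1, G@4: d1:6  d2:6  d3:6  d4:6  d5:5  d6:3  d7:0 — peak 6.

6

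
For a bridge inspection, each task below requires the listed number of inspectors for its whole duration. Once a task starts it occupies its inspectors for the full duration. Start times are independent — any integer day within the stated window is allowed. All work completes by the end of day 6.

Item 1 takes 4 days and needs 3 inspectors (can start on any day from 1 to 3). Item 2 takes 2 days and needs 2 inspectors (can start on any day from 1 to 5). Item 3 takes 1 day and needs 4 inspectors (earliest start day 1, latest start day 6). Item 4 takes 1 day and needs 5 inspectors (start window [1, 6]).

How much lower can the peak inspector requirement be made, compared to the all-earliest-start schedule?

9

Early-start peak: d1:14  d2:5  d3:3  d4:3  d5:0  d6:0 ⇒ 14.
Leveled (Item 1@1, Item 2@1, Item 3@5, Item 4@6): d1:5  d2:5  d3:3  d4:3  d5:4  d6:5 ⇒ 5.
Reduction 14 − 5 = 9.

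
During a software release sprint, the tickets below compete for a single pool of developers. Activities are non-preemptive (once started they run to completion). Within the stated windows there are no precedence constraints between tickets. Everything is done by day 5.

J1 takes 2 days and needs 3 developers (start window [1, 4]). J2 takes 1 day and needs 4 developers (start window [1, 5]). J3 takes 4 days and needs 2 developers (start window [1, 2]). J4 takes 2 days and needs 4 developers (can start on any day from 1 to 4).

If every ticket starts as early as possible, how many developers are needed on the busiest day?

Early-start schedule: J1@1, J2@1, J3@1, J4@1.
Load per day: day 1: 13, day 2: 9, day 3: 2, day 4: 2, day 5: 0.
Peak is 13.

13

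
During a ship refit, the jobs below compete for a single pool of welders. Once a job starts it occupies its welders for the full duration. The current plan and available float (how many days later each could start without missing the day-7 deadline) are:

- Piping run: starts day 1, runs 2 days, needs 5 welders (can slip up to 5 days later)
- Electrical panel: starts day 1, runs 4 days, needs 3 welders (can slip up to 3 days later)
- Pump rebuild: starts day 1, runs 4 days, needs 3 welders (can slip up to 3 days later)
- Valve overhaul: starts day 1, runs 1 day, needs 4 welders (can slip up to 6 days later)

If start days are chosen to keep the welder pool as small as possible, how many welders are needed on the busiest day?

Early-start (Piping run@1, Electrical panel@1, Pump rebuild@1, Valve overhaul@1) gives peak 15: d1:15  d2:11  d3:6  d4:6  d5:0  d6:0  d7:0.
Shift Electrical panel→3, Pump rebuild→3, Valve overhaul→7.
Schedule Piping run@1, Electrical panel@3, Pump rebuild@3, Valve overhaul@7: d1:5  d2:5  d3:6  d4:6  d5:6  d6:6  d7:4 — peak 6.
Total welder-days = 38 over 7 days ⇒ peak ≥ ⌈38/7⌉ = 6, so 6 is optimal.

6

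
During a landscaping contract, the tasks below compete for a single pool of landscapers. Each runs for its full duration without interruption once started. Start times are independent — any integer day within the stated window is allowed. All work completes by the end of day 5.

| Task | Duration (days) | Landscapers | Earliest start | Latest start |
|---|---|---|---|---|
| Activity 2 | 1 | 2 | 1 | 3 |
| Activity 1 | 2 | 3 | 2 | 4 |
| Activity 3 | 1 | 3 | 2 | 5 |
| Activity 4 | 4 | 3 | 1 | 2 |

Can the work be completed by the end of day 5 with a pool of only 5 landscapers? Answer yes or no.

The minimum achievable peak is 6; 5 < 6, so no feasible schedule stays within the cap.

no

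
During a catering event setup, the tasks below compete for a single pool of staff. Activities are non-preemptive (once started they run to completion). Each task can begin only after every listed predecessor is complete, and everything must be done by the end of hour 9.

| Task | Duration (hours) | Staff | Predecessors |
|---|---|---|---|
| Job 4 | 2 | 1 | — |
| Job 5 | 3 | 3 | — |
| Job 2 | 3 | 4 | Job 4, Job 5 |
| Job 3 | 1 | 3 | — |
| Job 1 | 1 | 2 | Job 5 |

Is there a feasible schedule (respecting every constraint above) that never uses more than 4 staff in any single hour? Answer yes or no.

Schedule Job 4@1, Job 5@1, Job 2@4, Job 3@7, Job 1@8: h1:4  h2:4  h3:3  h4:4  h5:4  h6:4  h7:3  h8:2  h9:0 — peak 4 ≤ 4.

yes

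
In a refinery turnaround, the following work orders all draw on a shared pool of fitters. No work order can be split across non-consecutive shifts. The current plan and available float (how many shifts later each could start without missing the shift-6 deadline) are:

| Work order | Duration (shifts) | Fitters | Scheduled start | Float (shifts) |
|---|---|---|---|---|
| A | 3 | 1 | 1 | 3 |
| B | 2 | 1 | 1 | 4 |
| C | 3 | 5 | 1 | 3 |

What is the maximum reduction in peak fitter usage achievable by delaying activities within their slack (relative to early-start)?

2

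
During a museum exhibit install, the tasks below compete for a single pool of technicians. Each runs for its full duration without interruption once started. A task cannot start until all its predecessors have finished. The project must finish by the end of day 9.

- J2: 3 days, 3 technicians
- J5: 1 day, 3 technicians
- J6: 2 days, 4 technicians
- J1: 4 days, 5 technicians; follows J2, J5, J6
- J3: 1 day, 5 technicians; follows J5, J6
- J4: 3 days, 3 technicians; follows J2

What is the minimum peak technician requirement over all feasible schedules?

Early-start (J2@1, J5@1, J6@1, J1@4, J3@3, J4@4) gives peak 10: d1:10  d2:7  d3:8  d4:8  d5:8  d6:8  d7:5  d8:0  d9:0.
Shift J6→2, J3→8.
Schedule J2@1, J5@1, J6@2, J1@4, J3@8, J4@4: d1:6  d2:7  d3:7  d4:8  d5:8  d6:8  d7:5  d8:5  d9:0 — peak 8.

8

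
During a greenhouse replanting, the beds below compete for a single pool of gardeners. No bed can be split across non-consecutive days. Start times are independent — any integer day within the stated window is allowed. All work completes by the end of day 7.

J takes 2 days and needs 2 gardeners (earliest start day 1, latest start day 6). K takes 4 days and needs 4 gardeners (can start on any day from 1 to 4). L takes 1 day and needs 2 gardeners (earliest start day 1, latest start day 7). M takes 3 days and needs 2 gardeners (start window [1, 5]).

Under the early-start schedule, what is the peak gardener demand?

Early-start schedule: J@1, K@1, L@1, M@1.
Load per day: day 1: 10, day 2: 8, day 3: 6, day 4: 4, day 5: 0, day 6: 0, day 7: 0.
Peak is 10.

10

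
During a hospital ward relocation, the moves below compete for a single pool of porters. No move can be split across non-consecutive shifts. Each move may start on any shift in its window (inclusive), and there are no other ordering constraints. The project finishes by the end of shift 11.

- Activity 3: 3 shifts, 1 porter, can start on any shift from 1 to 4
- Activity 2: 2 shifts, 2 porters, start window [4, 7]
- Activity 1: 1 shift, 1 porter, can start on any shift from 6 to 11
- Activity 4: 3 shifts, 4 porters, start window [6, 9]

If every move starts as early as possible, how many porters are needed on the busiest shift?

5

Early-start schedule: Activity 3@1, Activity 2@4, Activity 1@6, Activity 4@6.
Load per shift: shift 1: 1, shift 2: 1, shift 3: 1, shift 4: 2, shift 5: 2, shift 6: 5, shift 7: 4, shift 8: 4, shift 9: 0, shift 10: 0, shift 11: 0.
Peak is 5.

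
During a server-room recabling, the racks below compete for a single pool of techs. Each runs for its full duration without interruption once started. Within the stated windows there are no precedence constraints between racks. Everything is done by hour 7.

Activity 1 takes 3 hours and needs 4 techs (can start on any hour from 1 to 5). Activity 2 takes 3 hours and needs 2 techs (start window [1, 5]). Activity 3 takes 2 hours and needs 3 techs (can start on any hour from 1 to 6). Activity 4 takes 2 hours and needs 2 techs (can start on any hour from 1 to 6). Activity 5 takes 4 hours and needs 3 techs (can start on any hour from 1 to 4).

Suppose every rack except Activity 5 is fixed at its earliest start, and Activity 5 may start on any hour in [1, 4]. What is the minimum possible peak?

11

Activity 5@1: h1:14  h2:14  h3:9  h4:3  h5:0  h6:0  h7:0 → peak 14
Activity 5@2: h1:11  h2:14  h3:9  h4:3  h5:3  h6:0  h7:0 → peak 14
Activity 5@3: h1:11  h2:11  h3:9  h4:3  h5:3  h6:3  h7:0 → peak 11
Activity 5@4: h1:11  h2:11  h3:6  h4:3  h5:3  h6:3  h7:3 → peak 11
Best is Activity 5@3, peak 11.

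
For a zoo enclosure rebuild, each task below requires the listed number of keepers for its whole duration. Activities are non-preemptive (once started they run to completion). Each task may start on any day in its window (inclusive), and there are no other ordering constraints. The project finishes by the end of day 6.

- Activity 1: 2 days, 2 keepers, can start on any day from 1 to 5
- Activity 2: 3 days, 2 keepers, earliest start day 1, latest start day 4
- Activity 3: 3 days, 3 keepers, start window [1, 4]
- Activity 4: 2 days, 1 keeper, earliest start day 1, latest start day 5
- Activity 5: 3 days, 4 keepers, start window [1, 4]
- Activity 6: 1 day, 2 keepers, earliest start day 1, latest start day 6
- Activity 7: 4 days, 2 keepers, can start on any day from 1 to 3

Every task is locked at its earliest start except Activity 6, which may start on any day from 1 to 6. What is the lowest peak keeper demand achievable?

14

Activity 6@1: d1:16  d2:14  d3:11  d4:2  d5:0  d6:0 → peak 16
Activity 6@2: d1:14  d2:16  d3:11  d4:2  d5:0  d6:0 → peak 16
Activity 6@3: d1:14  d2:14  d3:13  d4:2  d5:0  d6:0 → peak 14
Activity 6@4: d1:14  d2:14  d3:11  d4:4  d5:0  d6:0 → peak 14
Activity 6@5: d1:14  d2:14  d3:11  d4:2  d5:2  d6:0 → peak 14
Activity 6@6: d1:14  d2:14  d3:11  d4:2  d5:0  d6:2 → peak 14
Best is Activity 6@3, peak 14.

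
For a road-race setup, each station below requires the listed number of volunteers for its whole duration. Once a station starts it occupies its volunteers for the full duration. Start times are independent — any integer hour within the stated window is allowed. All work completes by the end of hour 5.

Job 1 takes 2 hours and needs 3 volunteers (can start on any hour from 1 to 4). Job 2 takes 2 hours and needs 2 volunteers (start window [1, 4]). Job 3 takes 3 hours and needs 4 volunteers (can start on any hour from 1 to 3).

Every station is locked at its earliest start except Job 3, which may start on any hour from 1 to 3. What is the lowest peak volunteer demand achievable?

5

Job 3@1: h1:9  h2:9  h3:4  h4:0  h5:0 → peak 9
Job 3@2: h1:5  h2:9  h3:4  h4:4  h5:0 → peak 9
Job 3@3: h1:5  h2:5  h3:4  h4:4  h5:4 → peak 5
Best is Job 3@3, peak 5.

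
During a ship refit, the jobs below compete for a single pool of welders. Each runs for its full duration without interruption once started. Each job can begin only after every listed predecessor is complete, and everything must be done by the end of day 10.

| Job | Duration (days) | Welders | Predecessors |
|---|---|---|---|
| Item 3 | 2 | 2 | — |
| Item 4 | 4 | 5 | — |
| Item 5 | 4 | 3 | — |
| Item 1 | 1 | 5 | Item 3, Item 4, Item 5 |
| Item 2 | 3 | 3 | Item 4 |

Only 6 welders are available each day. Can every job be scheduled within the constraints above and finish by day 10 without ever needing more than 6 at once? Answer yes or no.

yes

Schedule Item 3@5, Item 4@1, Item 5@5, Item 1@10, Item 2@7: d1:5  d2:5  d3:5  d4:5  d5:5  d6:5  d7:6  d8:6  d9:3  d10:5 — peak 6 ≤ 6.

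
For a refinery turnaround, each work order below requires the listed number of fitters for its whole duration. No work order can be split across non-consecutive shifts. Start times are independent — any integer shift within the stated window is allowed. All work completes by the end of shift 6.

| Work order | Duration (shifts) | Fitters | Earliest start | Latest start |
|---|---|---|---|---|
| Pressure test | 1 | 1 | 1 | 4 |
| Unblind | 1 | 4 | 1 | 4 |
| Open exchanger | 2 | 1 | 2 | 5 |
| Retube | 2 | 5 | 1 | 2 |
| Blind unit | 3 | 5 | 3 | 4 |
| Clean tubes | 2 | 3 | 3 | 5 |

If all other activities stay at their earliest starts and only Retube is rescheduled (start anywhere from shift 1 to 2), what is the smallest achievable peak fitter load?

10

Retube@1: s1:10  s2:6  s3:9  s4:8  s5:5  s6:0 → peak 10
Retube@2: s1:5  s2:6  s3:14  s4:8  s5:5  s6:0 → peak 14
Best is Retube@1, peak 10.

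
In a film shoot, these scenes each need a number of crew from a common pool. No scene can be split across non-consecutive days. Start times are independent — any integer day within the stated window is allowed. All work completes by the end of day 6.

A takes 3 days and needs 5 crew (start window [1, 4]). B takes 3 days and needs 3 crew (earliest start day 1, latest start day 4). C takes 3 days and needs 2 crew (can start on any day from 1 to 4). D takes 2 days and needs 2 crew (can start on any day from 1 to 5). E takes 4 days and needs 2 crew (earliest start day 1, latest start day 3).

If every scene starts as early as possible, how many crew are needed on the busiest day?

Early-start schedule: A@1, B@1, C@1, D@1, E@1.
Load per day: day 1: 14, day 2: 14, day 3: 12, day 4: 2, day 5: 0, day 6: 0.
Peak is 14.

14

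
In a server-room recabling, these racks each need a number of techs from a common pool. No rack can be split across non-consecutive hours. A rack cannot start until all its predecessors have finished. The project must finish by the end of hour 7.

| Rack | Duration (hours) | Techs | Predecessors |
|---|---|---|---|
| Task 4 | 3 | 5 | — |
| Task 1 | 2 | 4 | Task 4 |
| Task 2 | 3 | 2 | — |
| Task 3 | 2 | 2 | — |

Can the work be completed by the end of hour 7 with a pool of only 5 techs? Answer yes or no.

no

The minimum achievable peak is 6; 5 < 6, so no feasible schedule stays within the cap.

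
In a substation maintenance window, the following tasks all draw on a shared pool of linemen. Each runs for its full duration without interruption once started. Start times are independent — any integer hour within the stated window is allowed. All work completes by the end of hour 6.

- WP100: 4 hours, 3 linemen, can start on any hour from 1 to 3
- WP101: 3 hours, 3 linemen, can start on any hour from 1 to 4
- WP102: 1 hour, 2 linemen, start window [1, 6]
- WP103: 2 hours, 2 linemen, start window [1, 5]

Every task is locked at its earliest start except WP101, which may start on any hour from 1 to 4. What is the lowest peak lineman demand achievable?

WP101@1: h1:10  h2:8  h3:6  h4:3  h5:0  h6:0 → peak 10
WP101@2: h1:7  h2:8  h3:6  h4:6  h5:0  h6:0 → peak 8
WP101@3: h1:7  h2:5  h3:6  h4:6  h5:3  h6:0 → peak 7
WP101@4: h1:7  h2:5  h3:3  h4:6  h5:3  h6:3 → peak 7
Best is WP101@3, peak 7.

7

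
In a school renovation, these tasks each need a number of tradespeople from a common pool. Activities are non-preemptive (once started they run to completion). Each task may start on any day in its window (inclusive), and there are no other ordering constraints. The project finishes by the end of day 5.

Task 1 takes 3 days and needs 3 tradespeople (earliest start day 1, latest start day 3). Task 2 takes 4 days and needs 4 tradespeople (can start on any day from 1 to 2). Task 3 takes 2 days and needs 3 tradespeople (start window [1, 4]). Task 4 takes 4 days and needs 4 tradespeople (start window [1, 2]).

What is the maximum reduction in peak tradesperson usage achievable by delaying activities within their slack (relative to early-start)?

3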